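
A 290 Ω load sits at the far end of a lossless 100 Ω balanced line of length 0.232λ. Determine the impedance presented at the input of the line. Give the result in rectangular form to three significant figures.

Z_in ≈ 34.9 − j9.99 Ω

βl = 2π × 0.232 = 83.5°
tan(βl) = tan(83.5°) = 8.8
Z_in = Z_0·(Z_L + jZ_0·tanβl)/(Z_0 + jZ_L·tanβl)
     = 100·(290 + j880)/(100 + j2550)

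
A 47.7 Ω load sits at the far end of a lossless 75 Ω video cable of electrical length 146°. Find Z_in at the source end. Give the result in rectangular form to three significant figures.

tan(βl) = tan(146°) = -0.675
Z_in = Z_0·(Z_L + jZ_0·tanβl)/(Z_0 + jZ_L·tanβl)
     = 75·(47.7 − j50.6)/(75 − j32.2)

Z_in ≈ 58.6 − j25.4 Ω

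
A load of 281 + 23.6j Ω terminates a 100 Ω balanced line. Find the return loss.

RL ≈ 6.41 dB

Γ = (181 + j23.6)/(381 + j23.6), |Γ| = 0.478
RL = −20·log₁₀|Γ| = −20·log₁₀(0.478)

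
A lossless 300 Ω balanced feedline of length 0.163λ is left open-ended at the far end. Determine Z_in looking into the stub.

βl = 2π × 0.163 = 58.7°
tan(βl) = 1.64
For an open-ended stub, Z_in = −jZ_0·cot(βl) = −jZ_0/tan(βl)

Z_in ≈ −j183 Ω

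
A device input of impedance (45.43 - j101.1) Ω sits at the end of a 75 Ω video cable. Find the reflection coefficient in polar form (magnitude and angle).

Γ = (Z_L − Z_0)/(Z_L + Z_0) = (-29.57 − j101.1)/(120.4 − j101.1)
|Γ| = 105/157 = 0.67

Γ ≈ 0.67 ∠ -66.3°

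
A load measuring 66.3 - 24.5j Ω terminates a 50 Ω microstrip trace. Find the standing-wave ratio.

Γ = (Z_L − Z_0)/(Z_L + Z_0) = (16.3 − j24.5)/(116.3 − j24.5)
|Γ| = 29.4/119 = 0.248
VSWR = (1 + |Γ|)/(1 − |Γ|) = 1.25/0.752

VSWR ≈ 1.66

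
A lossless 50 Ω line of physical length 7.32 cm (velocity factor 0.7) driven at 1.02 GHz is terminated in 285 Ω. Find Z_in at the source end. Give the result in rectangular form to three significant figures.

λ = v/f = 0.7·c / 1.02 GHz = 0.206 m
βl = 2π·l/λ = 2π × 0.356 = 128°
tan(βl) = tan(128°) = -1.28
Z_in = Z_0·(Z_L + jZ_0·tanβl)/(Z_0 + jZ_L·tanβl)
     = 50·(285 − j64)/(50 − j365)

Z_in ≈ 13.9 + j37.2 Ω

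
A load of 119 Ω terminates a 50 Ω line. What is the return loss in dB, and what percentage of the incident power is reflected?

RL ≈ 7.78 dB; 16.7% of incident power reflected

Γ = (119 − 50)/(119 + 50) = 0.408
RL = −20·log₁₀(0.408) = 7.78 dB
P_refl/P_inc = |Γ|² = 0.167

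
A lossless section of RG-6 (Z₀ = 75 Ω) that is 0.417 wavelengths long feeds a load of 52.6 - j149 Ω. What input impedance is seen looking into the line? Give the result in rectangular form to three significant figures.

Z_in ≈ 384 + j265 Ω

βl = 2π × 0.417 = 150°
tan(βl) = tan(150°) = -0.575
Z_in = Z_0·(Z_L + jZ_0·tanβl)/(Z_0 + jZ_L·tanβl)
     = 75·(52.6 − j192)/(-10.6 − j30.2)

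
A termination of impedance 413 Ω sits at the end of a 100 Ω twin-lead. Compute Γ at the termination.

Γ = 0.61

Γ = (Z_L − Z_0)/(Z_L + Z_0) = (413 − 100)/(413 + 100) = 313/513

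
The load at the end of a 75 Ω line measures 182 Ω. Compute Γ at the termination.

Γ = 0.416

Γ = (Z_L − Z_0)/(Z_L + Z_0) = (182 − 75)/(182 + 75) = 107/257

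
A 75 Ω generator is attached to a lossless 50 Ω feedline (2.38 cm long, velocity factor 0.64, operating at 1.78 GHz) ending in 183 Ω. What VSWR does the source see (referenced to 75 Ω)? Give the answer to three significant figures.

VSWR ≈ 5.39

λ = v/f = 0.64·c / 1.78 GHz = 0.108 m
βl = 2π·l/λ = 2π × 0.221 = 79.4°
tan(βl) = 5.36
Z_in = Z_0·(Z_L + jZ_0·tanβl)/(Z_0 + jZ_L·tanβl) = 14.1 − j8.61 Ω
Γ_s = (Z_in − Z_s)/(Z_in + Z_s) = (-60.9 − j8.61)/(89.1 − j8.61), |Γ_s| = 0.687
VSWR = (1 + |Γ_s|)/(1 − |Γ_s|)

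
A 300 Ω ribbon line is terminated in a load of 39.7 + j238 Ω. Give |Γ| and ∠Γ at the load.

Γ ≈ 0.85 ∠ 103°

Γ = (Z_L − Z_0)/(Z_L + Z_0) = (-260.3 + j238)/(339.7 + j238)
|Γ| = 353/415 = 0.85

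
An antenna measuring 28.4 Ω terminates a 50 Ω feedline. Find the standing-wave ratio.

Γ = (28.4 − 50)/(28.4 + 50) = -0.276
VSWR = (1 + 0.276)/(1 − 0.276)

VSWR ≈ 1.76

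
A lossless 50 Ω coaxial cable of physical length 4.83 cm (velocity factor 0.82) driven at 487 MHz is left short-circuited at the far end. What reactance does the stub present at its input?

λ = v/f = 0.82·c / 487 MHz = 0.505 m
βl = 2π·l/λ = 2π × 0.0956 = 34.4°
tan(βl) = 0.685
For a short-circuited stub, Z_in = jZ_0·tan(βl)

X_in ≈ 34.3 Ω (inductive)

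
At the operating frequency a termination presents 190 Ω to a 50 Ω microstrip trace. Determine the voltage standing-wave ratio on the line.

Γ = (190 − 50)/(190 + 50) = 0.583
VSWR = (1 + 0.583)/(1 − 0.583)

VSWR ≈ 3.8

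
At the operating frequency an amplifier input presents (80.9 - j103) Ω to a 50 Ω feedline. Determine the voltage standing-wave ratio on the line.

Γ = (Z_L − Z_0)/(Z_L + Z_0) = (30.9 − j103)/(130.9 − j103)
|Γ| = 108/167 = 0.646
VSWR = (1 + |Γ|)/(1 − |Γ|) = 1.65/0.354

VSWR ≈ 4.64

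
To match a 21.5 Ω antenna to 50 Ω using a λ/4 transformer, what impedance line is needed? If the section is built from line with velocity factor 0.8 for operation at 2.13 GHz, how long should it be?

Z_qwt = √(Z_0·R_L) = √(50 × 21.5) = √1075
λ = 0.8·c/f = 0.113 m, so l = λ/4 = 0.0282 m

Z_qwt ≈ 32.8 Ω; length ≈ 2.82 cm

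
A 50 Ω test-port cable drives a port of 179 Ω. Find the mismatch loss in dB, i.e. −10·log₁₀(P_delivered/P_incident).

Γ = (179 − 50)/(179 + 50) = 0.563
|Γ|² = 0.317, so P_del/P_inc = 1 − |Γ|² = 0.683
ML = −10·log₁₀(1 − |Γ|²)

mismatch loss ≈ 1.66 dB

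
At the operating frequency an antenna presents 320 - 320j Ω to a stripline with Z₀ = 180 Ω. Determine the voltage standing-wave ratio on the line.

Γ = (Z_L − Z_0)/(Z_L + Z_0) = (140 − j320)/(500 − j320)
|Γ| = 349/594 = 0.588
VSWR = (1 + |Γ|)/(1 − |Γ|) = 1.59/0.412

VSWR ≈ 3.86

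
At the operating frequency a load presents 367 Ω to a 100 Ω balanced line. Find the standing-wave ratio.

VSWR ≈ 3.67

Γ = (367 − 100)/(367 + 100) = 0.572
VSWR = (1 + 0.572)/(1 − 0.572)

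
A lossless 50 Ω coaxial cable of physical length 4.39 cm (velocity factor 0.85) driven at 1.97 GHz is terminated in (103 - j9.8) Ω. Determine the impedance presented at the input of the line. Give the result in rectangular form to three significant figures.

Z_in ≈ 32.4 + j24.6 Ω

λ = v/f = 0.85·c / 1.97 GHz = 0.129 m
βl = 2π·l/λ = 2π × 0.339 = 122°
tan(βl) = tan(122°) = -1.59
Z_in = Z_0·(Z_L + jZ_0·tanβl)/(Z_0 + jZ_L·tanβl)
     = 50·(103 − j89.5)/(34.4 − j164)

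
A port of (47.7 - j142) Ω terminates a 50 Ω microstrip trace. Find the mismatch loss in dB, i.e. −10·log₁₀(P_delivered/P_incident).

Γ = (-2.3 − j142)/(97.7 − j142), |Γ| = 0.824
|Γ|² = 0.679, so P_del/P_inc = 1 − |Γ|² = 0.321
ML = −10·log₁₀(1 − |Γ|²)

mismatch loss ≈ 4.93 dB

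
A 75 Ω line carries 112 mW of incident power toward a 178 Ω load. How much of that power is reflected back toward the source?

P_reflected ≈ 18.6 mW

Γ = (178 − 75)/(178 + 75) = 0.407
|Γ|² = 0.166
P_refl = |Γ|²·P_inc = 18.6 mW, P_del = (1 − |Γ|²)·P_inc = 93.4 mW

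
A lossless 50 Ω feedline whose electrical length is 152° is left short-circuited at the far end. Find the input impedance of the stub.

Z_in ≈ −j26.6 Ω

tan(βl) = -0.532
For a short-circuited stub, Z_in = jZ_0·tan(βl)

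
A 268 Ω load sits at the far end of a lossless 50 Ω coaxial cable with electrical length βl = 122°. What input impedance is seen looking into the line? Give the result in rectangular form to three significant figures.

Z_in ≈ 12.8 + j29.8 Ω

tan(βl) = tan(122°) = -1.6
Z_in = Z_0·(Z_L + jZ_0·tanβl)/(Z_0 + jZ_L·tanβl)
     = 50·(268 − j80)/(50 − j429)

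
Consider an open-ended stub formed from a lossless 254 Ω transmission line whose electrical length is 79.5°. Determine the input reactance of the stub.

tan(βl) = 5.4
For an open-ended stub, Z_in = −jZ_0·cot(βl) = −jZ_0/tan(βl)

X_in ≈ -47.1 Ω (capacitive)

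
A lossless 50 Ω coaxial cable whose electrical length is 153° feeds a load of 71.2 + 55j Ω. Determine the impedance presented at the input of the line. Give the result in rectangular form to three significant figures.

tan(βl) = tan(153°) = -0.51
Z_in = Z_0·(Z_L + jZ_0·tanβl)/(Z_0 + jZ_L·tanβl)
     = 50·(71.2 + j29.5)/(78 − j36.3)

Z_in ≈ 30.3 + j33 Ω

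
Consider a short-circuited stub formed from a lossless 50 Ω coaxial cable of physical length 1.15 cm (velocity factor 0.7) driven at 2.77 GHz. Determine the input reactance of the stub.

λ = v/f = 0.7·c / 2.77 GHz = 0.0758 m
βl = 2π·l/λ = 2π × 0.152 = 54.6°
tan(βl) = 1.41
For a short-circuited stub, Z_in = jZ_0·tan(βl)

X_in ≈ 70.4 Ω (inductive)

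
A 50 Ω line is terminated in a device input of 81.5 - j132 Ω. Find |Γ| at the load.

Γ = (Z_L − Z_0)/(Z_L + Z_0) = (31.5 − j132)/(131.5 − j132)
|Γ| = 136/186

|Γ| ≈ 0.728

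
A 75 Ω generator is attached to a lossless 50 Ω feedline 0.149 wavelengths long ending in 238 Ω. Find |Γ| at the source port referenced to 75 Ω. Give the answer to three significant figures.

βl = 2π × 0.149 = 53.6°
tan(βl) = 1.36
Z_in = Z_0·(Z_L + jZ_0·tanβl)/(Z_0 + jZ_L·tanβl) = 15.8 − j34.4 Ω
Γ_s = (Z_in − Z_s)/(Z_in + Z_s) = (-59.2 − j34.4)/(90.8 − j34.4), |Γ_s| = 0.705

|Γ| ≈ 0.705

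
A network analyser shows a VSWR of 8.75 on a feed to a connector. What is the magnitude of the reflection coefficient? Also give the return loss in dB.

|Γ| ≈ 0.795; return loss ≈ 1.99 dB

|Γ| = (S − 1)/(S + 1) = (8.75 − 1)/(8.75 + 1) = 7.75/9.75
RL = −20·log₁₀|Γ| = −20·log₁₀(0.795)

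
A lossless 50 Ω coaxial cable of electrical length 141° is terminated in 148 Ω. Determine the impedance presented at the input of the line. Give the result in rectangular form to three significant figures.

tan(βl) = tan(141°) = -0.81
Z_in = Z_0·(Z_L + jZ_0·tanβl)/(Z_0 + jZ_L·tanβl)
     = 50·(148 − j40.5)/(50 − j120)

Z_in ≈ 36.3 + j46.6 Ω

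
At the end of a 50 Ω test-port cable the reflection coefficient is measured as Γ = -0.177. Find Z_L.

Z_L ≈ 35 Ω

Z_L = Z_0·(1 + Γ)/(1 − Γ) = 50·(0.823)/(1.18)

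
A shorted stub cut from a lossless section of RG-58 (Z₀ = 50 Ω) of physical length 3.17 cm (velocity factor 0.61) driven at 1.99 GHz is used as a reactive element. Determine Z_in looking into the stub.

λ = v/f = 0.61·c / 1.99 GHz = 0.092 m
βl = 2π·l/λ = 2π × 0.345 = 124°
tan(βl) = -1.48
For a shorted stub, Z_in = jZ_0·tan(βl)

Z_in ≈ −j73.9 Ω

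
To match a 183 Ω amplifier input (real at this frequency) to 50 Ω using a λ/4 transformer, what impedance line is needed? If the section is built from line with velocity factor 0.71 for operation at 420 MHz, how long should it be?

Z_qwt ≈ 95.7 Ω; length ≈ 12.7 cm

Z_qwt = √(Z_0·R_L) = √(50 × 183) = √9150
λ = 0.71·c/f = 0.507 m, so l = λ/4 = 0.127 m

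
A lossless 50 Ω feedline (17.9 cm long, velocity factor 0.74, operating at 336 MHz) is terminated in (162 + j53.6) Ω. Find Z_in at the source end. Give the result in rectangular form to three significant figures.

λ = v/f = 0.74·c / 336 MHz = 0.661 m
βl = 2π·l/λ = 2π × 0.271 = 97.5°
tan(βl) = tan(97.5°) = -7.56
Z_in = Z_0·(Z_L + jZ_0·tanβl)/(Z_0 + jZ_L·tanβl)
     = 50·(162 − j325)/(455 − j1230)

Z_in ≈ 13.8 + j1.48 Ω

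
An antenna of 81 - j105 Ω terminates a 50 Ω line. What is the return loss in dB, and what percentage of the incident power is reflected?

Γ = (31 − j105)/(131 − j105), |Γ| = 0.652
RL = −20·log₁₀(0.652) = 3.71 dB
P_refl/P_inc = |Γ|² = 0.425

RL ≈ 3.71 dB; 42.5% of incident power reflected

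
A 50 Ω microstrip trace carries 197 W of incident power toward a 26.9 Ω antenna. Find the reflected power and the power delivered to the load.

P_reflected ≈ 17.8 W; P_delivered ≈ 179 W

Γ = (26.9 − 50)/(26.9 + 50) = -0.3
|Γ|² = 0.0902
P_refl = |Γ|²·P_inc = 17.8 W, P_del = (1 − |Γ|²)·P_inc = 179 W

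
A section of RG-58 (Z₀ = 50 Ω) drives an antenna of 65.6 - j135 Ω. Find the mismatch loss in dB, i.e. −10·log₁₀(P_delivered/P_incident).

mismatch loss ≈ 3.82 dB

Γ = (15.6 − j135)/(115.6 − j135), |Γ| = 0.765
|Γ|² = 0.585, so P_del/P_inc = 1 − |Γ|² = 0.415
ML = −10·log₁₀(1 − |Γ|²)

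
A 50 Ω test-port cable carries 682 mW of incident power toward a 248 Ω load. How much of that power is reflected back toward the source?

P_reflected ≈ 301 mW

Γ = (248 − 50)/(248 + 50) = 0.664
|Γ|² = 0.441
P_refl = |Γ|²·P_inc = 301 mW, P_del = (1 − |Γ|²)·P_inc = 381 mW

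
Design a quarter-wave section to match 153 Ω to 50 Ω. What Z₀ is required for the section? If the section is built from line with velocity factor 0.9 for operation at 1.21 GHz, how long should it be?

Z_qwt ≈ 87.5 Ω; length ≈ 5.58 cm

Z_qwt = √(Z_0·R_L) = √(50 × 153) = √7650
λ = 0.9·c/f = 0.223 m, so l = λ/4 = 0.0558 m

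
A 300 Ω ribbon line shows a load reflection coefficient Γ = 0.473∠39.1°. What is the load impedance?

Z_L ≈ 476 + j366 Ω

Z_L = Z_0·(1 + Γ)/(1 − Γ) = 300·(1.37 + j0.298)/(0.633 − j0.298)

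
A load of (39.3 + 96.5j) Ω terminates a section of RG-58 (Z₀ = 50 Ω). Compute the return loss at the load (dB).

Γ = (-10.7 + j96.5)/(89.3 + j96.5), |Γ| = 0.738
RL = −20·log₁₀|Γ| = −20·log₁₀(0.738)

RL ≈ 2.63 dB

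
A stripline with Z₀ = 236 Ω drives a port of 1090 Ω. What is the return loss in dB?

Γ = (1090 − 236)/(1090 + 236) = 0.644
RL = −20·log₁₀|Γ| = −20·log₁₀(0.644)

RL ≈ 3.82 dB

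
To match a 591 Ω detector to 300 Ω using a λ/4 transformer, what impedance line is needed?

Z_qwt ≈ 421 Ω

Z_qwt = √(Z_0·R_L) = √(300 × 591) = √177300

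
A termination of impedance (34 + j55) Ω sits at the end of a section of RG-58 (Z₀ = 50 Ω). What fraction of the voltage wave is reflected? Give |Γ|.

|Γ| ≈ 0.57

Γ = (Z_L − Z_0)/(Z_L + Z_0) = (-16 + j55)/(84 + j55)
|Γ| = 57.3/100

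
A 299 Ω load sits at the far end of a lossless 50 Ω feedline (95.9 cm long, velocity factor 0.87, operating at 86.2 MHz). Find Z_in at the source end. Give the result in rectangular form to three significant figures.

λ = v/f = 0.87·c / 86.2 MHz = 3.03 m
βl = 2π·l/λ = 2π × 0.317 = 114°
tan(βl) = tan(114°) = -2.24
Z_in = Z_0·(Z_L + jZ_0·tanβl)/(Z_0 + jZ_L·tanβl)
     = 50·(299 − j112)/(50 − j671)

Z_in ≈ 9.97 + j21.5 Ω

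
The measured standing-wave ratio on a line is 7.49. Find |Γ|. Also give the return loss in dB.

|Γ| = (S − 1)/(S + 1) = (7.49 − 1)/(7.49 + 1) = 6.49/8.49
RL = −20·log₁₀|Γ| = −20·log₁₀(0.764)

|Γ| ≈ 0.764; return loss ≈ 2.33 dB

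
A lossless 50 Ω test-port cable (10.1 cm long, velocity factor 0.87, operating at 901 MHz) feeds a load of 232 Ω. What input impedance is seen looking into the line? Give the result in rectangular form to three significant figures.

λ = v/f = 0.87·c / 901 MHz = 0.29 m
βl = 2π·l/λ = 2π × 0.349 = 126°
tan(βl) = tan(126°) = -1.4
Z_in = Z_0·(Z_L + jZ_0·tanβl)/(Z_0 + jZ_L·tanβl)
     = 50·(232 − j70)/(50 − j325)

Z_in ≈ 15.9 + j33.2 Ω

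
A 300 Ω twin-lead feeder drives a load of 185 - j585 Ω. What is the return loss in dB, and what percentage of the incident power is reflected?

Γ = (-115 − j585)/(485 − j585), |Γ| = 0.785
RL = −20·log₁₀(0.785) = 2.11 dB
P_refl/P_inc = |Γ|² = 0.616

RL ≈ 2.11 dB; 61.6% of incident power reflected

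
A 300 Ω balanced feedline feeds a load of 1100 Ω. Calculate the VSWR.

For a purely resistive load, VSWR = R_L/Z_0 or Z_0/R_L (whichever > 1) = 1100/300

VSWR ≈ 3.67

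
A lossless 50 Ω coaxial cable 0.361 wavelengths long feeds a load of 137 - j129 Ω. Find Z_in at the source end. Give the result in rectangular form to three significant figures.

Z_in ≈ 22.1 + j56 Ω

βl = 2π × 0.361 = 130°
tan(βl) = tan(130°) = -1.19
Z_in = Z_0·(Z_L + jZ_0·tanβl)/(Z_0 + jZ_L·tanβl)
     = 50·(137 − j189)/(-104 − j164)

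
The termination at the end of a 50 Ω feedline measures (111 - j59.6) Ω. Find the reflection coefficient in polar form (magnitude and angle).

Γ = (Z_L − Z_0)/(Z_L + Z_0) = (61 − j59.6)/(161 − j59.6)
|Γ| = 85.3/172 = 0.497

Γ ≈ 0.497 ∠ -24°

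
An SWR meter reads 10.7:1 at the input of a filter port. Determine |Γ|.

|Γ| ≈ 0.829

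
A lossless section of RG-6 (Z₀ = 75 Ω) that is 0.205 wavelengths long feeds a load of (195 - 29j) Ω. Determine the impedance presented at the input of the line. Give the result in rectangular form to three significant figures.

Z_in ≈ 29.3 − j14.2 Ω

βl = 2π × 0.205 = 73.8°
tan(βl) = tan(73.8°) = 3.44
Z_in = Z_0·(Z_L + jZ_0·tanβl)/(Z_0 + jZ_L·tanβl)
     = 75·(195 + j229)/(175 + j671)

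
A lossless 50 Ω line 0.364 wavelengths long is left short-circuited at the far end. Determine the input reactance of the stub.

βl = 2π × 0.364 = 131°
tan(βl) = -1.15
For a short-circuited stub, Z_in = jZ_0·tan(βl)

X_in ≈ -57.4 Ω (capacitive)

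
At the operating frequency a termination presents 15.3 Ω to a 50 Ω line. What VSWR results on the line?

VSWR ≈ 3.27

Γ = (15.3 − 50)/(15.3 + 50) = -0.531
VSWR = (1 + 0.531)/(1 − 0.531)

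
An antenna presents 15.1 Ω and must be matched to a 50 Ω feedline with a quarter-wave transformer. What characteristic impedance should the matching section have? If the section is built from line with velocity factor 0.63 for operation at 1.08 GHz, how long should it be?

Z_qwt = √(Z_0·R_L) = √(50 × 15.1) = √755
λ = 0.63·c/f = 0.175 m, so l = λ/4 = 0.0437 m

Z_qwt ≈ 27.5 Ω; length ≈ 4.38 cm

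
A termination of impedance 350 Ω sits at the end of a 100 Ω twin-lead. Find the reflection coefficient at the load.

Γ = 0.556

Γ = (Z_L − Z_0)/(Z_L + Z_0) = (350 − 100)/(350 + 100) = 250/450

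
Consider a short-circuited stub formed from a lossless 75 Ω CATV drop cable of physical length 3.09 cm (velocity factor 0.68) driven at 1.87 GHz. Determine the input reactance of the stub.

λ = v/f = 0.68·c / 1.87 GHz = 0.109 m
βl = 2π·l/λ = 2π × 0.283 = 102°
tan(βl) = -4.72
For a short-circuited stub, Z_in = jZ_0·tan(βl)

X_in ≈ -354 Ω (capacitive)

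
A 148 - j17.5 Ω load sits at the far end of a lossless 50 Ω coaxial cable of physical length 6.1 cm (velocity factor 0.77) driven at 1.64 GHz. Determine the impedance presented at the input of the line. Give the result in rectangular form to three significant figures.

λ = v/f = 0.77·c / 1.64 GHz = 0.141 m
βl = 2π·l/λ = 2π × 0.433 = 156°
tan(βl) = tan(156°) = -0.447
Z_in = Z_0·(Z_L + jZ_0·tanβl)/(Z_0 + jZ_L·tanβl)
     = 50·(148 − j39.9)/(42.2 − j66.2)

Z_in ≈ 72.1 + j65.9 Ω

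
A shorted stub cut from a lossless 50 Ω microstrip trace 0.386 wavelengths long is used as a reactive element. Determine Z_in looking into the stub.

Z_in ≈ −j43.5 Ω

βl = 2π × 0.386 = 139°
tan(βl) = -0.871
For a shorted stub, Z_in = jZ_0·tan(βl)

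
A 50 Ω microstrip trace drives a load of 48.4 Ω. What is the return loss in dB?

Γ = (48.4 − 50)/(48.4 + 50) = -0.0163
RL = −20·log₁₀|Γ| = −20·log₁₀(0.0163)

RL ≈ 35.8 dB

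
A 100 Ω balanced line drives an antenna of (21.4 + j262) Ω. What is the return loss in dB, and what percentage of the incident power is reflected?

RL ≈ 0.47 dB; 89.7% of incident power reflected

Γ = (-78.6 + j262)/(121.4 + j262), |Γ| = 0.947
RL = −20·log₁₀(0.947) = 0.47 dB
P_refl/P_inc = |Γ|² = 0.897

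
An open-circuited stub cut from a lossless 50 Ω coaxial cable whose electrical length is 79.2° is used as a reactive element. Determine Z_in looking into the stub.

Z_in ≈ −j9.54 Ω

tan(βl) = 5.24
For an open-circuited stub, Z_in = −jZ_0·cot(βl) = −jZ_0/tan(βl)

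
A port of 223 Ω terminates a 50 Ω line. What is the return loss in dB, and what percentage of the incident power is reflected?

RL ≈ 3.96 dB; 40.2% of incident power reflected

Γ = (223 − 50)/(223 + 50) = 0.634
RL = −20·log₁₀(0.634) = 3.96 dB
P_refl/P_inc = |Γ|² = 0.402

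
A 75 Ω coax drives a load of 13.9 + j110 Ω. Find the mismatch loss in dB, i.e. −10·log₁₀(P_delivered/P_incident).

Γ = (-61.1 + j110)/(88.9 + j110), |Γ| = 0.89
|Γ|² = 0.792, so P_del/P_inc = 1 − |Γ|² = 0.208
ML = −10·log₁₀(1 − |Γ|²)

mismatch loss ≈ 6.81 dB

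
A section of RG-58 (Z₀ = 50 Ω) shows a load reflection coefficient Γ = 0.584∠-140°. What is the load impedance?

Z_L ≈ 14.7 − j16.8 Ω

Z_L = Z_0·(1 + Γ)/(1 − Γ) = 50·(0.553 − j0.375)/(1.45 + j0.375)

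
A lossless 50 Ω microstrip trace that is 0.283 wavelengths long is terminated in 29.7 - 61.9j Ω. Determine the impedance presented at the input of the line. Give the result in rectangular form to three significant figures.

βl = 2π × 0.283 = 102°
tan(βl) = tan(102°) = -4.75
Z_in = Z_0·(Z_L + jZ_0·tanβl)/(Z_0 + jZ_L·tanβl)
     = 50·(29.7 − j300)/(-244 − j141)

Z_in ≈ 22 + j48.6 Ω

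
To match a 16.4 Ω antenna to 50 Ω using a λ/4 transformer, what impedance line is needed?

Z_qwt = √(Z_0·R_L) = √(50 × 16.4) = √820

Z_qwt ≈ 28.6 Ω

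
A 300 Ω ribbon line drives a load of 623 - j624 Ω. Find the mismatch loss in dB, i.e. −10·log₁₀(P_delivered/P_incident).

mismatch loss ≈ 2.2 dB

Γ = (323 − j624)/(923 − j624), |Γ| = 0.631
|Γ|² = 0.398, so P_del/P_inc = 1 − |Γ|² = 0.602
ML = −10·log₁₀(1 − |Γ|²)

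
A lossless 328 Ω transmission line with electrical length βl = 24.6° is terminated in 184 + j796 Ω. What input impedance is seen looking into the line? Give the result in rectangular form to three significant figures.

tan(βl) = tan(24.6°) = 0.458
Z_in = Z_0·(Z_L + jZ_0·tanβl)/(Z_0 + jZ_L·tanβl)
     = 328·(184 + j946)/(-36.4 + j84.2)

Z_in ≈ 2840 − j1950 Ω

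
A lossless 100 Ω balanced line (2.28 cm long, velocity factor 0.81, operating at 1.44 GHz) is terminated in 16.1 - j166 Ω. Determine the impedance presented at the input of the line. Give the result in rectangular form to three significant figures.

Z_in ≈ 4.41 − j18.4 Ω

λ = v/f = 0.81·c / 1.44 GHz = 0.169 m
βl = 2π·l/λ = 2π × 0.135 = 48.6°
tan(βl) = tan(48.6°) = 1.14
Z_in = Z_0·(Z_L + jZ_0·tanβl)/(Z_0 + jZ_L·tanβl)
     = 100·(16.1 − j52.4)/(289 + j18.3)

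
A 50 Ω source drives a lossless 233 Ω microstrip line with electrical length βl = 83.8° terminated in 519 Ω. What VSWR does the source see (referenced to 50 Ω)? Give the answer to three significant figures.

VSWR ≈ 2.21

tan(βl) = 9.21
Z_in = Z_0·(Z_L + jZ_0·tanβl)/(Z_0 + jZ_L·tanβl) = 106 − j20.2 Ω
Γ_s = (Z_in − Z_s)/(Z_in + Z_s) = (55.6 − j20.2)/(156 − j20.2), |Γ_s| = 0.377
VSWR = (1 + |Γ_s|)/(1 − |Γ_s|)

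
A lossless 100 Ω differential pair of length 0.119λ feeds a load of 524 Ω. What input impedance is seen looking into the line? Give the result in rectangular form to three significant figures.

βl = 2π × 0.119 = 42.8°
tan(βl) = tan(42.8°) = 0.927
Z_in = Z_0·(Z_L + jZ_0·tanβl)/(Z_0 + jZ_L·tanβl)
     = 100·(524 + j92.7)/(100 + j486)

Z_in ≈ 39.6 − j99.7 Ω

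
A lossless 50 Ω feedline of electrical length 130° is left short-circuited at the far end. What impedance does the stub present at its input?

tan(βl) = -1.19
For a short-circuited stub, Z_in = jZ_0·tan(βl)

Z_in ≈ −j59.6 Ω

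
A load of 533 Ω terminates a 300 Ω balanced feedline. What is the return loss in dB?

Γ = (533 − 300)/(533 + 300) = 0.28
RL = −20·log₁₀|Γ| = −20·log₁₀(0.28)

RL ≈ 11.1 dB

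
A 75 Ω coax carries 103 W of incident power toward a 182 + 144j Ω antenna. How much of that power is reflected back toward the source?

P_reflected ≈ 38.2 W

|Γ| = |(107 + j144)/(257 + j144)| = 0.609
|Γ|² = 0.371
P_refl = |Γ|²·P_inc = 38.2 W, P_del = (1 − |Γ|²)·P_inc = 64.8 W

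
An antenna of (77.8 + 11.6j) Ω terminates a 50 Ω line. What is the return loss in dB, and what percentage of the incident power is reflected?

Γ = (27.8 + j11.6)/(127.8 + j11.6), |Γ| = 0.235
RL = −20·log₁₀(0.235) = 12.6 dB
P_refl/P_inc = |Γ|² = 0.0551

RL ≈ 12.6 dB; 5.51% of incident power reflected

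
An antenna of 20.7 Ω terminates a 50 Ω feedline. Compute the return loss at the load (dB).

RL ≈ 7.65 dB

Γ = (20.7 − 50)/(20.7 + 50) = -0.414
RL = −20·log₁₀|Γ| = −20·log₁₀(0.414)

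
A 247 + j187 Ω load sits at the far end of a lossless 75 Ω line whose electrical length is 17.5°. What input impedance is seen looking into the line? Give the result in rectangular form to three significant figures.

Z_in ≈ 242 − j188 Ω

tan(βl) = tan(17.5°) = 0.315
Z_in = Z_0·(Z_L + jZ_0·tanβl)/(Z_0 + jZ_L·tanβl)
     = 75·(247 + j211)/(16 + j77.9)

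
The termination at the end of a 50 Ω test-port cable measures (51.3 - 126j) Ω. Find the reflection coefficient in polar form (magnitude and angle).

Γ ≈ 0.779 ∠ -38.2°

Γ = (Z_L − Z_0)/(Z_L + Z_0) = (1.3 − j126)/(101.3 − j126)
|Γ| = 126/162 = 0.779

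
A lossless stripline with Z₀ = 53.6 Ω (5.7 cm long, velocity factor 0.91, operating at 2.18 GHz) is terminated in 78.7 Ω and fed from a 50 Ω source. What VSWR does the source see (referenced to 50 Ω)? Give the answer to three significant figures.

λ = v/f = 0.91·c / 2.18 GHz = 0.125 m
βl = 2π·l/λ = 2π × 0.455 = 164°
tan(βl) = -0.289
Z_in = Z_0·(Z_L + jZ_0·tanβl)/(Z_0 + jZ_L·tanβl) = 72.2 + j15.2 Ω
Γ_s = (Z_in − Z_s)/(Z_in + Z_s) = (22.2 + j15.2)/(122 + j15.2), |Γ_s| = 0.219
VSWR = (1 + |Γ_s|)/(1 − |Γ_s|)

VSWR ≈ 1.56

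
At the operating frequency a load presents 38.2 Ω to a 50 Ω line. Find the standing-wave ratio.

Γ = (38.2 − 50)/(38.2 + 50) = -0.134
VSWR = (1 + 0.134)/(1 − 0.134)

VSWR ≈ 1.31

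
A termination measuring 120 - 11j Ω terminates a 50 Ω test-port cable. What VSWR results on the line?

VSWR ≈ 2.42

Γ = (Z_L − Z_0)/(Z_L + Z_0) = (70 − j11)/(170 − j11)
|Γ| = 70.9/170 = 0.416
VSWR = (1 + |Γ|)/(1 − |Γ|) = 1.42/0.584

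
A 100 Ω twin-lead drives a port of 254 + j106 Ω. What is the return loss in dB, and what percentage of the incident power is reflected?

Γ = (154 + j106)/(354 + j106), |Γ| = 0.506
RL = −20·log₁₀(0.506) = 5.92 dB
P_refl/P_inc = |Γ|² = 0.256

RL ≈ 5.92 dB; 25.6% of incident power reflected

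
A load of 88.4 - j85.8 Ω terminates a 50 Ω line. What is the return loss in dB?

Γ = (38.4 − j85.8)/(138.4 − j85.8), |Γ| = 0.577
RL = −20·log₁₀|Γ| = −20·log₁₀(0.577)

RL ≈ 4.77 dB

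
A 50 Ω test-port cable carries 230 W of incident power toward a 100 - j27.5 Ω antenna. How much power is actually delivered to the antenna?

P_delivered ≈ 198 W

|Γ| = |(50 − j27.5)/(150 − j27.5)| = 0.374
|Γ|² = 0.14
P_refl = |Γ|²·P_inc = 32.2 W, P_del = (1 − |Γ|²)·P_inc = 198 W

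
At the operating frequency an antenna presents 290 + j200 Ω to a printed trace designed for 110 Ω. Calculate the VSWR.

Γ = (Z_L − Z_0)/(Z_L + Z_0) = (180 + j200)/(400 + j200)
|Γ| = 269/447 = 0.602
VSWR = (1 + |Γ|)/(1 − |Γ|) = 1.6/0.398

VSWR ≈ 4.02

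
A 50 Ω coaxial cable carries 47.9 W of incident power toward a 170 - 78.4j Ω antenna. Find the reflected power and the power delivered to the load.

|Γ| = |(120 − j78.4)/(220 − j78.4)| = 0.614
|Γ|² = 0.377
P_refl = |Γ|²·P_inc = 18 W, P_del = (1 − |Γ|²)·P_inc = 29.9 W

P_reflected ≈ 18 W; P_delivered ≈ 29.9 W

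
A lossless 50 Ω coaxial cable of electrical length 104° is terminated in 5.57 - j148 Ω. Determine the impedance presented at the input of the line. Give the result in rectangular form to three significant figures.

tan(βl) = tan(104°) = -4.01
Z_in = Z_0·(Z_L + jZ_0·tanβl)/(Z_0 + jZ_L·tanβl)
     = 50·(5.57 − j349)/(-544 − j22.3)

Z_in ≈ 0.804 + j32 Ω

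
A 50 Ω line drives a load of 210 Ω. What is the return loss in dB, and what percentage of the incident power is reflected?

Γ = (210 − 50)/(210 + 50) = 0.615
RL = −20·log₁₀(0.615) = 4.22 dB
P_refl/P_inc = |Γ|² = 0.379

RL ≈ 4.22 dB; 37.9% of incident power reflected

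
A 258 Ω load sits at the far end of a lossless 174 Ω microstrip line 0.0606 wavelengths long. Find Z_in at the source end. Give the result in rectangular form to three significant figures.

βl = 2π × 0.0606 = 21.8°
tan(βl) = tan(21.8°) = 0.4
Z_in = Z_0·(Z_L + jZ_0·tanβl)/(Z_0 + jZ_L·tanβl)
     = 174·(258 + j69.7)/(174 + j103)

Z_in ≈ 221 − j61.7 Ω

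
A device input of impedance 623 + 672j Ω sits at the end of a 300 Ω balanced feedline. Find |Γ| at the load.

Γ = (Z_L − Z_0)/(Z_L + Z_0) = (323 + j672)/(923 + j672)
|Γ| = 746/1140

|Γ| ≈ 0.653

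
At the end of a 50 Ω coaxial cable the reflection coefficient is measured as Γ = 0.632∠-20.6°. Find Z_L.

Z_L = Z_0·(1 + Γ)/(1 − Γ) = 50·(1.59 − j0.222)/(0.408 + j0.222)

Z_L ≈ 139 − j103 Ω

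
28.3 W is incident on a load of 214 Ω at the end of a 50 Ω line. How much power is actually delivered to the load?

P_delivered ≈ 17.4 W

Γ = (214 − 50)/(214 + 50) = 0.621
|Γ|² = 0.386
P_refl = |Γ|²·P_inc = 10.9 W, P_del = (1 − |Γ|²)·P_inc = 17.4 W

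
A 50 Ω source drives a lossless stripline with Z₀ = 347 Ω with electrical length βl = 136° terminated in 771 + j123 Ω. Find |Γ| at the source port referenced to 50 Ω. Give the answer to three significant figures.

|Γ| ≈ 0.793

tan(βl) = -0.966
Z_in = Z_0·(Z_L + jZ_0·tanβl)/(Z_0 + jZ_L·tanβl) = 233 + j214 Ω
Γ_s = (Z_in − Z_s)/(Z_in + Z_s) = (183 + j214)/(283 + j214), |Γ_s| = 0.793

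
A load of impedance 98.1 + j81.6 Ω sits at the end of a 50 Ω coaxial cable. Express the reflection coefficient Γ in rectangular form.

Γ = (Z_L − Z_0)/(Z_L + Z_0) = (48.1 + j81.6)/(148.1 + j81.6)

Γ ≈ 0.482 + j0.285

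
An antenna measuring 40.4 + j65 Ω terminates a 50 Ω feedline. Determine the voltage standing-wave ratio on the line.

VSWR ≈ 3.88

Γ = (Z_L − Z_0)/(Z_L + Z_0) = (-9.6 + j65)/(90.4 + j65)
|Γ| = 65.7/111 = 0.59
VSWR = (1 + |Γ|)/(1 − |Γ|) = 1.59/0.41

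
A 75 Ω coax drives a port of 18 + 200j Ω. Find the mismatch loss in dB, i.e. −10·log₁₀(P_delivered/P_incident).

Γ = (-57 + j200)/(93 + j200), |Γ| = 0.943
|Γ|² = 0.889, so P_del/P_inc = 1 − |Γ|² = 0.111
ML = −10·log₁₀(1 − |Γ|²)

mismatch loss ≈ 9.55 dB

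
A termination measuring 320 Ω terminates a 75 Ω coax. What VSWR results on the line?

Γ = (320 − 75)/(320 + 75) = 0.62
VSWR = (1 + 0.62)/(1 − 0.62)

VSWR ≈ 4.27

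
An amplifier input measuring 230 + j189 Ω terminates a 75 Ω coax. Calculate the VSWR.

Γ = (Z_L − Z_0)/(Z_L + Z_0) = (155 + j189)/(305 + j189)
|Γ| = 244/359 = 0.681
VSWR = (1 + |Γ|)/(1 − |Γ|) = 1.68/0.319

VSWR ≈ 5.27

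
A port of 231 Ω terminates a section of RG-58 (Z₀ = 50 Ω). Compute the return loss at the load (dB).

RL ≈ 3.82 dB

Γ = (231 − 50)/(231 + 50) = 0.644
RL = −20·log₁₀|Γ| = −20·log₁₀(0.644)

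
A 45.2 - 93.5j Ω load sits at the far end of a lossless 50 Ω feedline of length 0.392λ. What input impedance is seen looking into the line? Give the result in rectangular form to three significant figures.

βl = 2π × 0.392 = 141°
tan(βl) = tan(141°) = -0.806
Z_in = Z_0·(Z_L + jZ_0·tanβl)/(Z_0 + jZ_L·tanβl)
     = 50·(45.2 − j134)/(-25.4 − j36.4)

Z_in ≈ 94.5 + j128 Ω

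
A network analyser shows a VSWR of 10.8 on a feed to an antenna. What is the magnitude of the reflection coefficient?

|Γ| = (S − 1)/(S + 1) = (10.8 − 1)/(10.8 + 1) = 9.8/11.8

|Γ| ≈ 0.831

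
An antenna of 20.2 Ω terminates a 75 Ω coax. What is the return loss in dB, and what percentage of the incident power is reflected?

Γ = (20.2 − 75)/(20.2 + 75) = -0.576
RL = −20·log₁₀(0.576) = 4.8 dB
P_refl/P_inc = |Γ|² = 0.331

RL ≈ 4.8 dB; 33.1% of incident power reflected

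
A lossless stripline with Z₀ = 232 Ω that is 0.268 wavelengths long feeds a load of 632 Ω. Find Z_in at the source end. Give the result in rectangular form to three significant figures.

Z_in ≈ 86.1 + j22.8 Ω

βl = 2π × 0.268 = 96.5°
tan(βl) = tan(96.5°) = -8.8
Z_in = Z_0·(Z_L + jZ_0·tanβl)/(Z_0 + jZ_L·tanβl)
     = 232·(632 − j2040)/(232 − j5560)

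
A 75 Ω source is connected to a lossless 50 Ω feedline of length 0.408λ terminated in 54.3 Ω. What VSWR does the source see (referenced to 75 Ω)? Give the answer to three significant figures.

βl = 2π × 0.408 = 147°
tan(βl) = -0.652
Z_in = Z_0·(Z_L + jZ_0·tanβl)/(Z_0 + jZ_L·tanβl) = 51.5 + j3.9 Ω
Γ_s = (Z_in − Z_s)/(Z_in + Z_s) = (-23.5 + j3.9)/(127 + j3.9), |Γ_s| = 0.188
VSWR = (1 + |Γ_s|)/(1 − |Γ_s|)

VSWR ≈ 1.46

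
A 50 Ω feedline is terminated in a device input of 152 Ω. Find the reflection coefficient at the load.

Γ = (Z_L − Z_0)/(Z_L + Z_0) = (152 − 50)/(152 + 50) = 102/202

Γ = 0.505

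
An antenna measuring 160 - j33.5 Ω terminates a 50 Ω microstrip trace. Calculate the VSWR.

VSWR ≈ 3.35

Γ = (Z_L − Z_0)/(Z_L + Z_0) = (110 − j33.5)/(210 − j33.5)
|Γ| = 115/213 = 0.541
VSWR = (1 + |Γ|)/(1 − |Γ|) = 1.54/0.459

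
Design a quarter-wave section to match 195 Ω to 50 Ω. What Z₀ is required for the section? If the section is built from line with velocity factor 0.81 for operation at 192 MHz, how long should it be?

Z_qwt = √(Z_0·R_L) = √(50 × 195) = √9750
λ = 0.81·c/f = 1.27 m, so l = λ/4 = 0.316 m

Z_qwt ≈ 98.7 Ω; length ≈ 31.6 cm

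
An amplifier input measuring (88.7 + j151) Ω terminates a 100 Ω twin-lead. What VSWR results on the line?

VSWR ≈ 4.36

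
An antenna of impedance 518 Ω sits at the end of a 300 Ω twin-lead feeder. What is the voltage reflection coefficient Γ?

Γ = 0.267

Γ = (Z_L − Z_0)/(Z_L + Z_0) = (518 − 300)/(518 + 300) = 218/818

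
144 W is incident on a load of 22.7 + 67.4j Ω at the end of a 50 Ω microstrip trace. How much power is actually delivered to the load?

P_delivered ≈ 66.5 W

|Γ| = |(-27.3 + j67.4)/(72.7 + j67.4)| = 0.734
|Γ|² = 0.538
P_refl = |Γ|²·P_inc = 77.5 W, P_del = (1 − |Γ|²)·P_inc = 66.5 W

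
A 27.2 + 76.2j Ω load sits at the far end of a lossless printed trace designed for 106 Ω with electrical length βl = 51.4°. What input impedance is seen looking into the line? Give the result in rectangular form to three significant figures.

Z_in ≈ 617 + j106 Ω

tan(βl) = tan(51.4°) = 1.25
Z_in = Z_0·(Z_L + jZ_0·tanβl)/(Z_0 + jZ_L·tanβl)
     = 106·(27.2 + j209)/(10.5 + j34.1)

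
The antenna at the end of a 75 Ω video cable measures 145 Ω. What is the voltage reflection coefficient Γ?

Γ = 0.318

Γ = (Z_L − Z_0)/(Z_L + Z_0) = (145 − 75)/(145 + 75) = 70/220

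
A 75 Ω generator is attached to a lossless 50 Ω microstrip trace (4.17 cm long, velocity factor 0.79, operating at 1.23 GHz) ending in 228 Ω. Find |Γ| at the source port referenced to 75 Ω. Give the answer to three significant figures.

λ = v/f = 0.79·c / 1.23 GHz = 0.193 m
βl = 2π·l/λ = 2π × 0.216 = 77.9°
tan(βl) = 4.67
Z_in = Z_0·(Z_L + jZ_0·tanβl)/(Z_0 + jZ_L·tanβl) = 11.4 − j10.2 Ω
Γ_s = (Z_in − Z_s)/(Z_in + Z_s) = (-63.6 − j10.2)/(86.4 − j10.2), |Γ_s| = 0.74

|Γ| ≈ 0.74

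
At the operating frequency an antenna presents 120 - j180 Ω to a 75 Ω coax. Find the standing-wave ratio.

VSWR ≈ 5.65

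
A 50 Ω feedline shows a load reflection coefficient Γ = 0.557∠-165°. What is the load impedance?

Z_L ≈ 14.5 − j6.04 Ω

Z_L = Z_0·(1 + Γ)/(1 − Γ) = 50·(0.462 − j0.144)/(1.54 + j0.144)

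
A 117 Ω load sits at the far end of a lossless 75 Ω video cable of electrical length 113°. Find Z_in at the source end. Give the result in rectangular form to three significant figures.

tan(βl) = tan(113°) = -2.36
Z_in = Z_0·(Z_L + jZ_0·tanβl)/(Z_0 + jZ_L·tanβl)
     = 75·(117 − j177)/(75 − j276)

Z_in ≈ 52.8 + j17.5 Ω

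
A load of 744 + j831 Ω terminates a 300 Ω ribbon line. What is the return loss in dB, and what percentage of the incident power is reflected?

Γ = (444 + j831)/(1044 + j831), |Γ| = 0.706
RL = −20·log₁₀(0.706) = 3.02 dB
P_refl/P_inc = |Γ|² = 0.499

RL ≈ 3.02 dB; 49.9% of incident power reflected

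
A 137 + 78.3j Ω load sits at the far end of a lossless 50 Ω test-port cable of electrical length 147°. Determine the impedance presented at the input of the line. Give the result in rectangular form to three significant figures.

tan(βl) = tan(147°) = -0.649
Z_in = Z_0·(Z_L + jZ_0·tanβl)/(Z_0 + jZ_L·tanβl)
     = 50·(137 + j45.8)/(101 − j89)

Z_in ≈ 26.9 + j46.5 Ω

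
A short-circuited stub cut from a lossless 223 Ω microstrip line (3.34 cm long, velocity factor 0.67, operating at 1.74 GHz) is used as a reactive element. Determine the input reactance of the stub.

X_in ≈ -889 Ω (capacitive)

λ = v/f = 0.67·c / 1.74 GHz = 0.116 m
βl = 2π·l/λ = 2π × 0.289 = 104°
tan(βl) = -3.98
For a short-circuited stub, Z_in = jZ_0·tan(βl)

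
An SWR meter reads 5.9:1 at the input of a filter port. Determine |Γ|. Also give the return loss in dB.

|Γ| ≈ 0.71; return loss ≈ 2.97 dB

|Γ| = (S − 1)/(S + 1) = (5.9 − 1)/(5.9 + 1) = 4.9/6.9
RL = −20·log₁₀|Γ| = −20·log₁₀(0.71)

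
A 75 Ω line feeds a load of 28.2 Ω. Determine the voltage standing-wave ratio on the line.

VSWR ≈ 2.66

Γ = (28.2 − 75)/(28.2 + 75) = -0.453
VSWR = (1 + 0.453)/(1 − 0.453)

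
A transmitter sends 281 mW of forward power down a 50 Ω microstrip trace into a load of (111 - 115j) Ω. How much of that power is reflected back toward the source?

P_reflected ≈ 122 mW

|Γ| = |(61 − j115)/(161 − j115)| = 0.658
|Γ|² = 0.433
P_refl = |Γ|²·P_inc = 122 mW, P_del = (1 − |Γ|²)·P_inc = 159 mW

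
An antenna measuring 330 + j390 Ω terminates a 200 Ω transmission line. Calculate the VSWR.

VSWR ≈ 4.33

Γ = (Z_L − Z_0)/(Z_L + Z_0) = (130 + j390)/(530 + j390)
|Γ| = 411/658 = 0.625
VSWR = (1 + |Γ|)/(1 − |Γ|) = 1.62/0.375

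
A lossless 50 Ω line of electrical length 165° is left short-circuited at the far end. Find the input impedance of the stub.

Z_in ≈ −j13.4 Ω

tan(βl) = -0.268
For a short-circuited stub, Z_in = jZ_0·tan(βl)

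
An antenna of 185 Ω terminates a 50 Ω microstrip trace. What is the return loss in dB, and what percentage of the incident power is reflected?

RL ≈ 4.81 dB; 33% of incident power reflected

Γ = (185 − 50)/(185 + 50) = 0.574
RL = −20·log₁₀(0.574) = 4.81 dB
P_refl/P_inc = |Γ|² = 0.33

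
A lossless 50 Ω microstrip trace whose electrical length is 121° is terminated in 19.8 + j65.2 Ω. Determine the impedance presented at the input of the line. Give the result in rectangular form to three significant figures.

tan(βl) = tan(121°) = -1.66
Z_in = Z_0·(Z_L + jZ_0·tanβl)/(Z_0 + jZ_L·tanβl)
     = 50·(19.8 − j18)/(159 − j33)

Z_in ≈ 7.12 − j4.2 Ω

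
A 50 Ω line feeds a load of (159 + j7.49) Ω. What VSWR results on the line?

VSWR ≈ 3.19

Γ = (Z_L − Z_0)/(Z_L + Z_0) = (109 + j7.49)/(209 + j7.49)
|Γ| = 109/209 = 0.522
VSWR = (1 + |Γ|)/(1 − |Γ|) = 1.52/0.478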